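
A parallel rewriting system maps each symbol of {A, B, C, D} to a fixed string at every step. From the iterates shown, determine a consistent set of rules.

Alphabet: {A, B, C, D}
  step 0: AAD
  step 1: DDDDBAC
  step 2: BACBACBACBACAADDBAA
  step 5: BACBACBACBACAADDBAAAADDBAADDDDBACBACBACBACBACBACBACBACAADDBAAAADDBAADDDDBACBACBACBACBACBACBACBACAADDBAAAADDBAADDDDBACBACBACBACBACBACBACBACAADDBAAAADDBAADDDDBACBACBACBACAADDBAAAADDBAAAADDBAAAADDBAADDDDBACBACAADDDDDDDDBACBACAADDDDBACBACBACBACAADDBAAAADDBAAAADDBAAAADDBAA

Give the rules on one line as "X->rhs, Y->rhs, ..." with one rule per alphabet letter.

  step 1 ⇒ step 2: DDDDBAC ⇒ BAC·BAC·BAC·BAC·AA·DD·BAA
    A ↦ DD
    B ↦ AA
    C ↦ BAA
    D ↦ BAC

A->DD, B->AA, C->BAA, D->BAC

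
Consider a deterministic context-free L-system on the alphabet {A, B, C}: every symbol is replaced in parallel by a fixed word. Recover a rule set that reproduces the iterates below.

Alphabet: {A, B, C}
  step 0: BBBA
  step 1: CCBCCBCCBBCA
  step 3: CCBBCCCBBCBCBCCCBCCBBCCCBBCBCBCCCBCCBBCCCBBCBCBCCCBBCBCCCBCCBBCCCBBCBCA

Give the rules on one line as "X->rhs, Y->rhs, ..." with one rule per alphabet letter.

A->BCA, B->CCB, C->BC

  step 0 ⇒ step 1: BBBA ⇒ CCB·CCB·CCB·BCA
    A ↦ BCA
    B ↦ CCB
    C ↦ BC  (constrained at step 1)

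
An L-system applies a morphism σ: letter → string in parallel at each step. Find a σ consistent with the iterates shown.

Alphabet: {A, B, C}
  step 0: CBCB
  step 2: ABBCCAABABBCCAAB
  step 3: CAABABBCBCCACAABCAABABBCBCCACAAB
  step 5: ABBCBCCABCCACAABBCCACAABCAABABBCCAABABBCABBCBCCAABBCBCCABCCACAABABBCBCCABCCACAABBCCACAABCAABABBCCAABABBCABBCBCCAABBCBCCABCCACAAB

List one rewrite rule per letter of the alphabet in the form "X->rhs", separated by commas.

  step 2 ⇒ step 3: ABBCCAABABBCCAAB ⇒ CA·AB·AB·BC·BC·CA·CA·AB·CA·AB·AB·BC·BC·CA·CA·AB
    A ↦ CA
    B ↦ AB
    C ↦ BC

A->CA, B->AB, C->BC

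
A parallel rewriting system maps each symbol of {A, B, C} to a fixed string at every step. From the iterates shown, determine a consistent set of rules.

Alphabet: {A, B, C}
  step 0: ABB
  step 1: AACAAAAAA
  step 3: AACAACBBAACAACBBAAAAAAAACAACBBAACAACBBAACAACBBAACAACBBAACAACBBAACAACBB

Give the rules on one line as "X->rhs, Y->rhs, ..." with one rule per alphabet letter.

A->AAC, B->AAA, C->BB

  step 0 ⇒ step 1: ABB ⇒ AAC·AAA·AAA
    A ↦ AAC
    B ↦ AAA
    C ↦ BB  (constrained at step 1)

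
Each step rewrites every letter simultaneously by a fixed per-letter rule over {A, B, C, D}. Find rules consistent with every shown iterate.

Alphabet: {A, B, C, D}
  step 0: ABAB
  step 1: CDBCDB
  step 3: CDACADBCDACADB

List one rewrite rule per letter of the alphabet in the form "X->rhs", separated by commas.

  step 0 ⇒ step 1: ABAB ⇒ C·DB·C·DB
    A ↦ C
    B ↦ DB
    C ↦ CD  (constrained at step 1)
    D ↦ A  (constrained at step 1)

A->C, B->DB, C->CD, D->A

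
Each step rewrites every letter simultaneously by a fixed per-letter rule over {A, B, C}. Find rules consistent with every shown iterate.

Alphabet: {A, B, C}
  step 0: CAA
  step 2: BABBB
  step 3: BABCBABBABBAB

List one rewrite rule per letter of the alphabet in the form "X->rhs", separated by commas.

  step 2 ⇒ step 3: BABBB ⇒ BAB·C·BAB·BAB·BAB
    A ↦ C
    B ↦ BAB
    C ↦ B  (constrained at step 0)

A->C, B->BAB, C->B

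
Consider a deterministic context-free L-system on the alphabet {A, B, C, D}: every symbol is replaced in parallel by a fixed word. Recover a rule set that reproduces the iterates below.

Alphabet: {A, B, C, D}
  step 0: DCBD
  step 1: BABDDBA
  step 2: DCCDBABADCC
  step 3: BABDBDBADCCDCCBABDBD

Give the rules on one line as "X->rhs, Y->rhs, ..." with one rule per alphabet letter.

A->CC, B->D, C->BD, D->BA

  step 2 ⇒ step 3: DCCDBABADCC ⇒ BA·BD·BD·BA·D·CC·D·CC·BA·BD·BD
    A ↦ CC
    B ↦ D
    C ↦ BD
    D ↦ BA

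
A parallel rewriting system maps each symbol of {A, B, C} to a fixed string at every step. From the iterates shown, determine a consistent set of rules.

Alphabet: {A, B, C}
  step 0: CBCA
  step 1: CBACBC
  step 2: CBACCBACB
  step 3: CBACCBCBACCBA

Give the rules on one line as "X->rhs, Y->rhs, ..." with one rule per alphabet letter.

A->C, B->A, C->CB

  step 2 ⇒ step 3: CBACCBACB ⇒ CB·A·C·CB·CB·A·C·CB·A
    A ↦ C
    B ↦ A
    C ↦ CB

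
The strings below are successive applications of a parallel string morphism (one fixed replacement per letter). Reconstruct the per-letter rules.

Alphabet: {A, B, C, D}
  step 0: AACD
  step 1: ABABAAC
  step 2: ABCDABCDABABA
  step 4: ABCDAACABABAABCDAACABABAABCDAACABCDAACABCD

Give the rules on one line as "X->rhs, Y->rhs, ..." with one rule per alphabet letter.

  step 1 ⇒ step 2: ABABAAC ⇒ AB·CD·AB·CD·AB·AB·A
    A ↦ AB
    B ↦ CD
    C ↦ A
  step 0 ⇒ step 1: AACD ⇒ AB·AB·A·AC
    D ↦ AC

A->AB, B->CD, C->A, D->AC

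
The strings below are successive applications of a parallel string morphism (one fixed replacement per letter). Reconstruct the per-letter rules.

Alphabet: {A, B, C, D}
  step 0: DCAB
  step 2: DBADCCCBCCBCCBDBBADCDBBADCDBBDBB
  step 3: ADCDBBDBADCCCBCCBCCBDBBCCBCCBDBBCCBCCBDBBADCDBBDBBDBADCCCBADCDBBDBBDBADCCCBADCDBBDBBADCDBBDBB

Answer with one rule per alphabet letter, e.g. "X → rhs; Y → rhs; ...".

  step 2 ⇒ step 3: DBADCCCBCCBCCBDBBADCDBBADCDBBDBB ⇒ ADC·DBB·DB·ADC·CCB·CCB·CCB·DBB·CCB·CCB·DBB·CCB·CCB·DBB·ADC·DBB·DBB·DB·ADC·CCB·ADC·DBB·DBB·DB·ADC·CCB·ADC·DBB·DBB·ADC·DBB·DBB
    A ↦ DB
    B ↦ DBB
    C ↦ CCB
    D ↦ ADC

A->DB, B->DBB, C->CCB, D->ADC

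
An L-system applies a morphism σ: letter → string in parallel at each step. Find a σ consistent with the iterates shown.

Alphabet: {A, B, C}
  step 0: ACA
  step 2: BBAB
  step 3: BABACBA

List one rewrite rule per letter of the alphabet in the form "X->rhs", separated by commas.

A->C, B->BA, C->B

  step 2 ⇒ step 3: BBAB ⇒ BA·BA·C·BA
    A ↦ C
    B ↦ BA
    C ↦ B  (constrained at step 0)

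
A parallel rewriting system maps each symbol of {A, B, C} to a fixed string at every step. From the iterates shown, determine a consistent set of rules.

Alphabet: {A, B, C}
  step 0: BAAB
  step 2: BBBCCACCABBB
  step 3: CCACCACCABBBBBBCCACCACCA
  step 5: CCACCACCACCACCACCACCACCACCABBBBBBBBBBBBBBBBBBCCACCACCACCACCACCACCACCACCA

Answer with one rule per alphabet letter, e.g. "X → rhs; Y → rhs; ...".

A->B, B->CCA, C->B

  step 2 ⇒ step 3: BBBCCACCABBB ⇒ CCA·CCA·CCA·B·B·B·B·B·B·CCA·CCA·CCA
    A ↦ B
    B ↦ CCA
    C ↦ B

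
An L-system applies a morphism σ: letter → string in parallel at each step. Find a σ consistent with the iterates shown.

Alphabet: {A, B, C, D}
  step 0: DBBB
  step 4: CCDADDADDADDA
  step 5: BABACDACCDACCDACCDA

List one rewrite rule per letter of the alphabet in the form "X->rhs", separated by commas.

A->DA, B->D, C->BA, D->C

  step 4 ⇒ step 5: CCDADDADDADDA ⇒ BA·BA·C·DA·C·C·DA·C·C·DA·C·C·DA
    A ↦ DA
    C ↦ BA
    D ↦ C
    B ↦ D  (constrained at step 0)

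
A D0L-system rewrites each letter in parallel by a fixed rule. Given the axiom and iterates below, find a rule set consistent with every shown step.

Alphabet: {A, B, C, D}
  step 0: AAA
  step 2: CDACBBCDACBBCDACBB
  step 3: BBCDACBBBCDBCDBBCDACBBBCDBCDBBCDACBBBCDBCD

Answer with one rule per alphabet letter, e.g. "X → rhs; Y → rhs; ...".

  step 2 ⇒ step 3: CDACBBCDACBBCDACBB ⇒ BB·C·DAC·BB·BCD·BCD·BB·C·DAC·BB·BCD·BCD·BB·C·DAC·BB·BCD·BCD
    A ↦ DAC
    B ↦ BCD
    C ↦ BB
    D ↦ C

A->DAC, B->BCD, C->BB, D->C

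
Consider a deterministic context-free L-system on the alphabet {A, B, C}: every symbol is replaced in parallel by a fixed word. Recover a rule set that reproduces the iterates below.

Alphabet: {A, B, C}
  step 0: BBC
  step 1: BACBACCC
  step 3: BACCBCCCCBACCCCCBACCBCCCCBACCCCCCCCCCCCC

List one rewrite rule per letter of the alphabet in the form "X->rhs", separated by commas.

  step 0 ⇒ step 1: BBC ⇒ BAC·BAC·CC
    B ↦ BAC
    C ↦ CC
    A ↦ CB  (constrained at step 1)

A->CB, B->BAC, C->CC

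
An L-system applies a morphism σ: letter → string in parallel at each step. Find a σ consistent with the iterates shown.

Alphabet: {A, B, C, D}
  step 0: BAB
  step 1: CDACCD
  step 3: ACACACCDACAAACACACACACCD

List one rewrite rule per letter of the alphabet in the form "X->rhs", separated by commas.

A->AC, B->CD, C->AA, D->AB

  step 0 ⇒ step 1: BAB ⇒ CD·AC·CD
    A ↦ AC
    B ↦ CD
    C ↦ AA  (constrained at step 1)
    D ↦ AB  (constrained at step 1)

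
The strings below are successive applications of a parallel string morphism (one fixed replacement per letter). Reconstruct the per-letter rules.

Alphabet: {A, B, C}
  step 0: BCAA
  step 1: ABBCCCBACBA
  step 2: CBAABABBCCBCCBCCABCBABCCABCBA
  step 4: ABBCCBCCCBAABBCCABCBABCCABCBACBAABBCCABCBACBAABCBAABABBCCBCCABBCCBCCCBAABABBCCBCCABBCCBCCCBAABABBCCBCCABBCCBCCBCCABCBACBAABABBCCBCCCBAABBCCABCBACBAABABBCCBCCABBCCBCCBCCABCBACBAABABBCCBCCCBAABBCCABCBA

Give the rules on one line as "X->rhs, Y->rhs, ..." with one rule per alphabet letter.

  step 1 ⇒ step 2: ABBCCCBACBA ⇒ CBA·AB·AB·BCC·BCC·BCC·AB·CBA·BCC·AB·CBA
    A ↦ CBA
    B ↦ AB
    C ↦ BCC

A->CBA, B->AB, C->BCC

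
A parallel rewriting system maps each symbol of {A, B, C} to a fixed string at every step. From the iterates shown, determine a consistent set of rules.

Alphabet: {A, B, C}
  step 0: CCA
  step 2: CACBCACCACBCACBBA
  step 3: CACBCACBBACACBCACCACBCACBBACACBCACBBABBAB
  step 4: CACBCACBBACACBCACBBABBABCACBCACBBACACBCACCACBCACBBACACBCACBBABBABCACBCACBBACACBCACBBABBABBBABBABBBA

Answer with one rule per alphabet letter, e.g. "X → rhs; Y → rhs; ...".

  step 3 ⇒ step 4: CACBCACBBACACBCACCACBCACBBACACBCACBBABBAB ⇒ CAC·B·CAC·BBA·CAC·B·CAC·BBA·BBA·B·CAC·B·CAC·BBA·CAC·B·CAC·CAC·B·CAC·BBA·CAC·B·CAC·BBA·BBA·B·CAC·B·CAC·BBA·CAC·B·CAC·BBA·BBA·B·BBA·BBA·B·BBA
    A ↦ B
    B ↦ BBA
    C ↦ CAC

A->B, B->BBA, C->CAC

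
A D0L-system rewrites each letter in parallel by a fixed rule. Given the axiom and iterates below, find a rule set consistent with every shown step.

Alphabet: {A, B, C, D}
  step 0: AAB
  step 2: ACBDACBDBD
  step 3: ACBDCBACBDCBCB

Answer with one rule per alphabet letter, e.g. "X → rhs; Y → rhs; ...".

  step 2 ⇒ step 3: ACBDACBDBD ⇒ AC·BD·C·B·AC·BD·C·B·C·B
    A ↦ AC
    B ↦ C
    C ↦ BD
    D ↦ B

A->AC, B->C, C->BD, D->B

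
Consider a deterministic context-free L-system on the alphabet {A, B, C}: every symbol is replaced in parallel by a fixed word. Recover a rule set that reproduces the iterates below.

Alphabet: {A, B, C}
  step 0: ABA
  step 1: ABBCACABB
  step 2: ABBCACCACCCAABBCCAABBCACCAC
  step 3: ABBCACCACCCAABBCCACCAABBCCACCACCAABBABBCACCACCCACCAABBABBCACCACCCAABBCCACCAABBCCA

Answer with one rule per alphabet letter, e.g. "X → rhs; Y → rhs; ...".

A->ABB, B->CAC, C->CCA

  step 2 ⇒ step 3: ABBCACCACCCAABBCCAABBCACCAC ⇒ ABB·CAC·CAC·CCA·ABB·CCA·CCA·ABB·CCA·CCA·CCA·ABB·ABB·CAC·CAC·CCA·CCA·ABB·ABB·CAC·CAC·CCA·ABB·CCA·CCA·ABB·CCA
    A ↦ ABB
    B ↦ CAC
    C ↦ CCA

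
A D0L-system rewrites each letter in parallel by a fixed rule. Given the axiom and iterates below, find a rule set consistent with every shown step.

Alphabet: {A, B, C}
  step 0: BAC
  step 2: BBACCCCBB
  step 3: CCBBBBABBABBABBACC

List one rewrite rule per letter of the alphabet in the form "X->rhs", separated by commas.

A->BB, B->C, C->BBA

  step 2 ⇒ step 3: BBACCCCBB ⇒ C·C·BB·BBA·BBA·BBA·BBA·C·C
    A ↦ BB
    B ↦ C
    C ↦ BBA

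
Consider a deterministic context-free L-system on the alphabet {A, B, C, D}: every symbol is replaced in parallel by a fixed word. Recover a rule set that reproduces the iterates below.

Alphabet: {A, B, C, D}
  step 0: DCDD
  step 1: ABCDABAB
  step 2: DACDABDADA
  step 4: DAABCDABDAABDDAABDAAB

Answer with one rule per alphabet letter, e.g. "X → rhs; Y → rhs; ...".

  step 1 ⇒ step 2: ABCDABAB ⇒ D·A·CD·AB·D·A·D·A
    A ↦ D
    B ↦ A
    C ↦ CD
    D ↦ AB

A->D, B->A, C->CD, D->AB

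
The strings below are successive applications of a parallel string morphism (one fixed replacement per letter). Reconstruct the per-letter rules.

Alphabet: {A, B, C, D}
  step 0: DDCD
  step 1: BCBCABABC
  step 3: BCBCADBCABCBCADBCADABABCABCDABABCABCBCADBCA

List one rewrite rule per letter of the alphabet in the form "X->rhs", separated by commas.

  step 0 ⇒ step 1: DDCD ⇒ BC·BC·ABA·BC
    C ↦ ABA
    D ↦ BC
    A ↦ BCA  (constrained at step 1)
    B ↦ D  (constrained at step 1)

A->BCA, B->D, C->ABA, D->BC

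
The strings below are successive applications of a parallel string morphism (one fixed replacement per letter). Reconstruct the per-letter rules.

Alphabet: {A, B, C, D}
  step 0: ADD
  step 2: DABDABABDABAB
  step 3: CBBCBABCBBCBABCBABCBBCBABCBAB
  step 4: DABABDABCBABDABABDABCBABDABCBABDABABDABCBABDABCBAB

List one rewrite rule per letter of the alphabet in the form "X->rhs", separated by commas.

A->CB, B->AB, C->D, D->CBB

  step 3 ⇒ step 4: CBBCBABCBBCBABCBABCBBCBABCBAB ⇒ D·AB·AB·D·AB·CB·AB·D·AB·AB·D·AB·CB·AB·D·AB·CB·AB·D·AB·AB·D·AB·CB·AB·D·AB·CB·AB
    A ↦ CB
    B ↦ AB
    C ↦ D
  step 2 ⇒ step 3: DABDABABDABAB ⇒ CBB·CB·AB·CBB·CB·AB·CB·AB·CBB·CB·AB·CB·AB
    D ↦ CBB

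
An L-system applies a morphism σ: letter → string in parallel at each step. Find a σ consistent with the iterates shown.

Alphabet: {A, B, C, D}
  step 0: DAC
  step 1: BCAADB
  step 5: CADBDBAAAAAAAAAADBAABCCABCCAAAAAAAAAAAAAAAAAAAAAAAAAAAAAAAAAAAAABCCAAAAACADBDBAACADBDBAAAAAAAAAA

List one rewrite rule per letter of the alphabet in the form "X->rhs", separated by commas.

A->AA, B->CA, C->DB, D->BC

  step 0 ⇒ step 1: DAC ⇒ BC·AA·DB
    A ↦ AA
    C ↦ DB
    D ↦ BC
    B ↦ CA  (constrained at step 1)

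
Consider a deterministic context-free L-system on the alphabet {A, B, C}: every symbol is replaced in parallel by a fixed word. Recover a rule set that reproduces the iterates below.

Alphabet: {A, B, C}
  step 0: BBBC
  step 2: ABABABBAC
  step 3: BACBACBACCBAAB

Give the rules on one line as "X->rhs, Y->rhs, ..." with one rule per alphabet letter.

A->BA, B->C, C->AB

  step 2 ⇒ step 3: ABABABBAC ⇒ BA·C·BA·C·BA·C·C·BA·AB
    A ↦ BA
    B ↦ C
    C ↦ AB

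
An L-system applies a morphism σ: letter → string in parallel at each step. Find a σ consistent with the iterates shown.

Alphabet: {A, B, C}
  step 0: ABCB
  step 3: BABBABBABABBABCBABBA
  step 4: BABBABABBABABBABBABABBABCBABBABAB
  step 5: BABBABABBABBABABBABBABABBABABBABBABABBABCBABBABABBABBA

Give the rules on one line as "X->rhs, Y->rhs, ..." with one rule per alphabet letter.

  step 4 ⇒ step 5: BABBABABBABABBABBABABBABCBABBABAB ⇒ BA·B·BA·BA·B·BA·B·BA·BA·B·BA·B·BA·BA·B·BA·BA·B·BA·B·BA·BA·B·BA·BC·BA·B·BA·BA·B·BA·B·BA
    A ↦ B
    B ↦ BA
    C ↦ BC

A->B, B->BA, C->BC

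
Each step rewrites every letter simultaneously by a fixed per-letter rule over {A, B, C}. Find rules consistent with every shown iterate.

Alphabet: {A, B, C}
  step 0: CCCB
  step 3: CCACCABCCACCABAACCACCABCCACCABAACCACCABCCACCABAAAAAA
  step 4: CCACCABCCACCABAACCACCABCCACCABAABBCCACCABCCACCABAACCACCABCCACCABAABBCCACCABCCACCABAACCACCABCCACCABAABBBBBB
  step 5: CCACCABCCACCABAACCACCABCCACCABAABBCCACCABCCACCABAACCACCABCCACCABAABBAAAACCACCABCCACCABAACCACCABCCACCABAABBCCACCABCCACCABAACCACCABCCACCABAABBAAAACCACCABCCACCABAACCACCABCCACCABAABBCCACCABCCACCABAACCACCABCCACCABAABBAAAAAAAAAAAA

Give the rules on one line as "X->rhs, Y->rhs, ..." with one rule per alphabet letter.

A->B, B->AA, C->CCA

  step 4 ⇒ step 5: CCACCABCCACCABAACCACCABCCACCABAABBCCACCABCCACCABAACCACCABCCACCABAABBCCACCABCCACCABAACCACCABCCACCABAABBBBBB ⇒ CCA·CCA·B·CCA·CCA·B·AA·CCA·CCA·B·CCA·CCA·B·AA·B·B·CCA·CCA·B·CCA·CCA·B·AA·CCA·CCA·B·CCA·CCA·B·AA·B·B·AA·AA·CCA·CCA·B·CCA·CCA·B·AA·CCA·CCA·B·CCA·CCA·B·AA·B·B·CCA·CCA·B·CCA·CCA·B·AA·CCA·CCA·B·CCA·CCA·B·AA·B·B·AA·AA·CCA·CCA·B·CCA·CCA·B·AA·CCA·CCA·B·CCA·CCA·B·AA·B·B·CCA·CCA·B·CCA·CCA·B·AA·CCA·CCA·B·CCA·CCA·B·AA·B·B·AA·AA·AA·AA·AA·AA
    A ↦ B
    B ↦ AA
    C ↦ CCA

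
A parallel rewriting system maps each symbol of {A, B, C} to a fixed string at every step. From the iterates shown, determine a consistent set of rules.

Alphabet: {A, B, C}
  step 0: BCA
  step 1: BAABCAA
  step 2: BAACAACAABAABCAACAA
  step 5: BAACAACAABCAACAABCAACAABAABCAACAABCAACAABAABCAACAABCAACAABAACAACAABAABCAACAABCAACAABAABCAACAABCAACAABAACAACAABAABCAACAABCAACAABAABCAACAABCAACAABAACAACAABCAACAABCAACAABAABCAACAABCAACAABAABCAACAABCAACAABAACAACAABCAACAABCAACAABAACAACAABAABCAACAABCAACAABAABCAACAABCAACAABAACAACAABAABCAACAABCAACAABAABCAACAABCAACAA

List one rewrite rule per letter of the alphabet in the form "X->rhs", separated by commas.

A->CAA, B->BAA, C->B

  step 1 ⇒ step 2: BAABCAA ⇒ BAA·CAA·CAA·BAA·B·CAA·CAA
    A ↦ CAA
    B ↦ BAA
    C ↦ B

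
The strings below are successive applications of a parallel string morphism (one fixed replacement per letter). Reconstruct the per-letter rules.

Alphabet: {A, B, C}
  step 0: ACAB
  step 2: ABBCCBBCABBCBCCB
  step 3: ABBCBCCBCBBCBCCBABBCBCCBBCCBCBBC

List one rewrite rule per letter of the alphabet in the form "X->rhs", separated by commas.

  step 2 ⇒ step 3: ABBCCBBCABBCBCCB ⇒ AB·BC·BC·CB·CB·BC·BC·CB·AB·BC·BC·CB·BC·CB·CB·BC
    A ↦ AB
    B ↦ BC
    C ↦ CB

A->AB, B->BC, C->CB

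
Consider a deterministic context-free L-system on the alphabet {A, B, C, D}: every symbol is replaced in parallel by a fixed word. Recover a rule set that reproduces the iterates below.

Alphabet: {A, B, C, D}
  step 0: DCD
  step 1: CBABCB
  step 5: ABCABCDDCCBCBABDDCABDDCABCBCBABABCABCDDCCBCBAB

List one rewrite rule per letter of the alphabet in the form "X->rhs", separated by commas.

A->DD, B->C, C->AB, D->CB

  step 0 ⇒ step 1: DCD ⇒ CB·AB·CB
    C ↦ AB
    D ↦ CB
    A ↦ DD  (constrained at step 1)
    B ↦ C  (constrained at step 1)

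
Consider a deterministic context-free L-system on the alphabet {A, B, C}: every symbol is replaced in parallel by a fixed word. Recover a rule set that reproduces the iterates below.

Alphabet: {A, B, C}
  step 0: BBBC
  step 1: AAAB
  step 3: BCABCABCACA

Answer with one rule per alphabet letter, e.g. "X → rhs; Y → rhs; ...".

  step 0 ⇒ step 1: BBBC ⇒ A·A·A·B
    B ↦ A
    C ↦ B
    A ↦ CA  (constrained at step 1)

A->CA, B->A, C->B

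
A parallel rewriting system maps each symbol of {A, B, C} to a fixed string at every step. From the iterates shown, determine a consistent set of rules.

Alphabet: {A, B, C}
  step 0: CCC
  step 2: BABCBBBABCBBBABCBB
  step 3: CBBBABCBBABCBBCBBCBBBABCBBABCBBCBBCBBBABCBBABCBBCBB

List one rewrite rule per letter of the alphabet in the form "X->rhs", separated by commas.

A->BAB, B->CBB, C->AB

  step 2 ⇒ step 3: BABCBBBABCBBBABCBB ⇒ CBB·BAB·CBB·AB·CBB·CBB·CBB·BAB·CBB·AB·CBB·CBB·CBB·BAB·CBB·AB·CBB·CBB
    A ↦ BAB
    B ↦ CBB
    C ↦ AB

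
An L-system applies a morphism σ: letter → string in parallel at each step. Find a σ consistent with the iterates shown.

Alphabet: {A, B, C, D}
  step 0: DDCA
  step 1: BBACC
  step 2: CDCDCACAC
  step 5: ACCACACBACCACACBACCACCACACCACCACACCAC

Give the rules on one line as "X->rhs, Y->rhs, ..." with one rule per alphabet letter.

  step 1 ⇒ step 2: BBACC ⇒ CD·CD·C·AC·AC
    A ↦ C
    B ↦ CD
    C ↦ AC
  step 0 ⇒ step 1: DDCA ⇒ B·B·AC·C
    D ↦ B

A->C, B->CD, C->AC, D->B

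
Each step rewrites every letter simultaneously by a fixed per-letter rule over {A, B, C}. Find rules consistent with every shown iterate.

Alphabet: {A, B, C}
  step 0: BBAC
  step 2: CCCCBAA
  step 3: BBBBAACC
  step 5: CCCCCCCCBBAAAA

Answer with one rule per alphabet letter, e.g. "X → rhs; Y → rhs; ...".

A->C, B->AA, C->B

  step 2 ⇒ step 3: CCCCBAA ⇒ B·B·B·B·AA·C·C
    A ↦ C
    B ↦ AA
    C ↦ B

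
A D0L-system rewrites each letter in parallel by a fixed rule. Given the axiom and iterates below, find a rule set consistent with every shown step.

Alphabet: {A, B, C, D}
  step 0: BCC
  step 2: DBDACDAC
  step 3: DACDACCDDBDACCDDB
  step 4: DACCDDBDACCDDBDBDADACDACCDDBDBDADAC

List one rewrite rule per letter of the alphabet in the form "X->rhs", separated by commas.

A->CCD, B->C, C->DB, D->DA

  step 3 ⇒ step 4: DACDACCDDBDACCDDB ⇒ DA·CCD·DB·DA·CCD·DB·DB·DA·DA·C·DA·CCD·DB·DB·DA·DA·C
    A ↦ CCD
    B ↦ C
    C ↦ DB
    D ↦ DA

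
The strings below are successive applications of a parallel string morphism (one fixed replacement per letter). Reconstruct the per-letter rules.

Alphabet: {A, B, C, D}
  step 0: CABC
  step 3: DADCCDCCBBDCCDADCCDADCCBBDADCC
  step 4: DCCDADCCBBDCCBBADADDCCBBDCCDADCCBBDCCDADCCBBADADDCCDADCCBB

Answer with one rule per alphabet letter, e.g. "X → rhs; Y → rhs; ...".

  step 3 ⇒ step 4: DADCCDCCBBDCCDADCCDADCCBBDADCC ⇒ DCC·DA·DCC·B·B·DCC·B·B·AD·AD·DCC·B·B·DCC·DA·DCC·B·B·DCC·DA·DCC·B·B·AD·AD·DCC·DA·DCC·B·B
    A ↦ DA
    B ↦ AD
    C ↦ B
    D ↦ DCC

A->DA, B->AD, C->B, D->DCC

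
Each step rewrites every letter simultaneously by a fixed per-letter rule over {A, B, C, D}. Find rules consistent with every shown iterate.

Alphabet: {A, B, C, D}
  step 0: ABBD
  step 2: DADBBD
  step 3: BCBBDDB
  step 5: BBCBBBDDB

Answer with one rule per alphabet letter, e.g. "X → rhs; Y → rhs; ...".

A->CB, B->D, C->DA, D->B

  step 2 ⇒ step 3: DADBBD ⇒ B·CB·B·D·D·B
    A ↦ CB
    B ↦ D
    D ↦ B
    C ↦ DA  (constrained at step 3)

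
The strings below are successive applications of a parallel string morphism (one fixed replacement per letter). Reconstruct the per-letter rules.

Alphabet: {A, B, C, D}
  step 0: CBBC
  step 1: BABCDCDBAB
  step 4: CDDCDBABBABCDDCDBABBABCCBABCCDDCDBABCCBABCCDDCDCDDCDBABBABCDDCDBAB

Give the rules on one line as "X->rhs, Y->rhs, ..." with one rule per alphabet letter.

  step 0 ⇒ step 1: CBBC ⇒ BAB·CD·CD·BAB
    B ↦ CD
    C ↦ BAB
    A ↦ D  (constrained at step 1)
    D ↦ C  (constrained at step 1)

A->D, B->CD, C->BAB, D->C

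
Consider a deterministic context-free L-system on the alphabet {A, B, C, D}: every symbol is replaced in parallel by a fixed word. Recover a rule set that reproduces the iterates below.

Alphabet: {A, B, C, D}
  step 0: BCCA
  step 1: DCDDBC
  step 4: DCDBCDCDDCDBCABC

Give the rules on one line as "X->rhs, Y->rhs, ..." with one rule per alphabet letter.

A->BC, B->DC, C->D, D->A

  step 0 ⇒ step 1: BCCA ⇒ DC·D·D·BC
    A ↦ BC
    B ↦ DC
    C ↦ D
    D ↦ A  (constrained at step 1)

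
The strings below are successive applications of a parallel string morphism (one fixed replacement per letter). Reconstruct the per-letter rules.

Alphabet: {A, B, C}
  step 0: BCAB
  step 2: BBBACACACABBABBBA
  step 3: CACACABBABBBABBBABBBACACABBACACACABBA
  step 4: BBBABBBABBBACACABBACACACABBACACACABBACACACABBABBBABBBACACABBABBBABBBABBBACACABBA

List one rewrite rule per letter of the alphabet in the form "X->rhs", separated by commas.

  step 3 ⇒ step 4: CACACABBABBBABBBABBBACACABBACACACABBA ⇒ B·BBA·B·BBA·B·BBA·CA·CA·BBA·CA·CA·CA·BBA·CA·CA·CA·BBA·CA·CA·CA·BBA·B·BBA·B·BBA·CA·CA·BBA·B·BBA·B·BBA·B·BBA·CA·CA·BBA
    A ↦ BBA
    B ↦ CA
    C ↦ B

A->BBA, B->CA, C->B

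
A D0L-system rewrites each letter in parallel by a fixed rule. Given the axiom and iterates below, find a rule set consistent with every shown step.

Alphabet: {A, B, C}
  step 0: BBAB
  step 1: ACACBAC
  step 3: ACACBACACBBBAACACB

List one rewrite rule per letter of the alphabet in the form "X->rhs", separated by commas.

  step 0 ⇒ step 1: BBAB ⇒ AC·AC·B·AC
    A ↦ B
    B ↦ AC
    C ↦ BA  (constrained at step 1)

A->B, B->AC, C->BA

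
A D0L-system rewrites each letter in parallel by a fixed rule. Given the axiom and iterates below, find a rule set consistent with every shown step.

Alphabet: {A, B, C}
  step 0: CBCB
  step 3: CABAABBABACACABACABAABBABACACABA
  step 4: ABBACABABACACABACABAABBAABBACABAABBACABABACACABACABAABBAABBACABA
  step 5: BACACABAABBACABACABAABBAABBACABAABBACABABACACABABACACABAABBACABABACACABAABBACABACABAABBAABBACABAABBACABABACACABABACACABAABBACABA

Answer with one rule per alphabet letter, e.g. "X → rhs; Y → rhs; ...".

A->BA, B->CA, C->AB

  step 4 ⇒ step 5: ABBACABABACACABACABAABBAABBACABAABBACABABACACABACABAABBAABBACABA ⇒ BA·CA·CA·BA·AB·BA·CA·BA·CA·BA·AB·BA·AB·BA·CA·BA·AB·BA·CA·BA·BA·CA·CA·BA·BA·CA·CA·BA·AB·BA·CA·BA·BA·CA·CA·BA·AB·BA·CA·BA·CA·BA·AB·BA·AB·BA·CA·BA·AB·BA·CA·BA·BA·CA·CA·BA·BA·CA·CA·BA·AB·BA·CA·BA
    A ↦ BA
    B ↦ CA
    C ↦ AB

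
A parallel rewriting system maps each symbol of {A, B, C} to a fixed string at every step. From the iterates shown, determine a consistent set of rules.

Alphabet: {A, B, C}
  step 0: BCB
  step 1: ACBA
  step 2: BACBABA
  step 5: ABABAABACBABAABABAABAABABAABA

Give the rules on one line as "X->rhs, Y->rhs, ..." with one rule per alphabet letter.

  step 1 ⇒ step 2: ACBA ⇒ BA·CB·A·BA
    A ↦ BA
    B ↦ A
    C ↦ CB

A->BA, B->A, C->CB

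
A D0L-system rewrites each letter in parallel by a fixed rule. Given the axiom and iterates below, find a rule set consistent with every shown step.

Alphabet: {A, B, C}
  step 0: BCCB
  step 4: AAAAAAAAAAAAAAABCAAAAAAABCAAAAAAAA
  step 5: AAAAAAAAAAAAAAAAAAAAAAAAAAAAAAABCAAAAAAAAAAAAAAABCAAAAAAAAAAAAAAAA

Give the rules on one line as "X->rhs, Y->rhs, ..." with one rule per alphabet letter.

  step 4 ⇒ step 5: AAAAAAAAAAAAAAABCAAAAAAABCAAAAAAAA ⇒ AA·AA·AA·AA·AA·AA·AA·AA·AA·AA·AA·AA·AA·AA·AA·A·BC·AA·AA·AA·AA·AA·AA·AA·A·BC·AA·AA·AA·AA·AA·AA·AA·AA
    A ↦ AA
    B ↦ A
    C ↦ BC

A->AA, B->A, C->BC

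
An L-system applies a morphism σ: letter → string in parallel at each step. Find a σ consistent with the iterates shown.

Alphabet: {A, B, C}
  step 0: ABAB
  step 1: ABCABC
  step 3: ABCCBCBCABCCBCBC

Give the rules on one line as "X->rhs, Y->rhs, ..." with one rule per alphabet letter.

A->AB, B->C, C->CB

  step 0 ⇒ step 1: ABAB ⇒ AB·C·AB·C
    A ↦ AB
    B ↦ C
    C ↦ CB  (constrained at step 1)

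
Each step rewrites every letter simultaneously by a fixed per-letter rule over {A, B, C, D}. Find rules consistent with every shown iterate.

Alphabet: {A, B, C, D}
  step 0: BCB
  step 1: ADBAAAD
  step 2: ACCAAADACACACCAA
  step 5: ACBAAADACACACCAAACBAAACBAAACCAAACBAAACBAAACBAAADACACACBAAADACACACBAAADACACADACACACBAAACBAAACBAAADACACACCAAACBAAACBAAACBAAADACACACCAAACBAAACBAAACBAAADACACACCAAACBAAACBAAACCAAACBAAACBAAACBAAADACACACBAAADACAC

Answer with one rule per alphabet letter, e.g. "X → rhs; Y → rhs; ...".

A->AC, B->AD, C->BAA, D->CAA

  step 1 ⇒ step 2: ADBAAAD ⇒ AC·CAA·AD·AC·AC·AC·CAA
    A ↦ AC
    B ↦ AD
    D ↦ CAA
  step 0 ⇒ step 1: BCB ⇒ AD·BAA·AD
    C ↦ BAA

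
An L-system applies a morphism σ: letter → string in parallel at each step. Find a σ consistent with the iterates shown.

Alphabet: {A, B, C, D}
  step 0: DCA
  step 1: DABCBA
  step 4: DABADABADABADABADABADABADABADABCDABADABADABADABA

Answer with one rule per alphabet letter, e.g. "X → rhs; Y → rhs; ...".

  step 0 ⇒ step 1: DCA ⇒ DA·BC·BA
    A ↦ BA
    C ↦ BC
    D ↦ DA
    B ↦ DA  (constrained at step 1)

A->BA, B->DA, C->BC, D->DA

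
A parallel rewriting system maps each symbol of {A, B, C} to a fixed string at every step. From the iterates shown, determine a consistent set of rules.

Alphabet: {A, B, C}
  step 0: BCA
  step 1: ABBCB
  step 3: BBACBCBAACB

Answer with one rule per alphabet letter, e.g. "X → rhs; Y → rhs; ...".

A->CB, B->A, C->BB

  step 0 ⇒ step 1: BCA ⇒ A·BB·CB
    A ↦ CB
    B ↦ A
    C ↦ BB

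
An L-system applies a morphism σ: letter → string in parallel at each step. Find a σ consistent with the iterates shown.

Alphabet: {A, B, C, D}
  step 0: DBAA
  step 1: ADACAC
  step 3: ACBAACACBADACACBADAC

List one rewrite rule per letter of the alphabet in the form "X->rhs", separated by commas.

  step 0 ⇒ step 1: DBAA ⇒ A·D·AC·AC
    A ↦ AC
    B ↦ D
    D ↦ A
    C ↦ BA  (constrained at step 1)

A->AC, B->D, C->BA, D->A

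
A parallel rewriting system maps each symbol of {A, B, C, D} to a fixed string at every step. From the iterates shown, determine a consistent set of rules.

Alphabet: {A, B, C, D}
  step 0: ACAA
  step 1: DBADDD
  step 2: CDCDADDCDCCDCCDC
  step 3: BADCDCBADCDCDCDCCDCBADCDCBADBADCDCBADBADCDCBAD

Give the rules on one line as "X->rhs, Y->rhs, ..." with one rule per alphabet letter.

A->D, B->DAD, C->BAD, D->CDC

  step 2 ⇒ step 3: CDCDADDCDCCDCCDC ⇒ BAD·CDC·BAD·CDC·D·CDC·CDC·BAD·CDC·BAD·BAD·CDC·BAD·BAD·CDC·BAD
    A ↦ D
    C ↦ BAD
    D ↦ CDC
  step 1 ⇒ step 2: DBADDD ⇒ CDC·DAD·D·CDC·CDC·CDC
    B ↦ DAD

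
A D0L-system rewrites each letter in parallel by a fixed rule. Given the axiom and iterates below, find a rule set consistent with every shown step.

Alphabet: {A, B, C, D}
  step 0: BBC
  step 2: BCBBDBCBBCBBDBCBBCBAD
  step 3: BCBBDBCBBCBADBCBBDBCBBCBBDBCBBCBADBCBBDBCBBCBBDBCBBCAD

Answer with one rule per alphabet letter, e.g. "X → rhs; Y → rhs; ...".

A->BC, B->BCB, C->BD, D->AD

  step 2 ⇒ step 3: BCBBDBCBBCBBDBCBBCBAD ⇒ BCB·BD·BCB·BCB·AD·BCB·BD·BCB·BCB·BD·BCB·BCB·AD·BCB·BD·BCB·BCB·BD·BCB·BC·AD
    A ↦ BC
    B ↦ BCB
    C ↦ BD
    D ↦ AD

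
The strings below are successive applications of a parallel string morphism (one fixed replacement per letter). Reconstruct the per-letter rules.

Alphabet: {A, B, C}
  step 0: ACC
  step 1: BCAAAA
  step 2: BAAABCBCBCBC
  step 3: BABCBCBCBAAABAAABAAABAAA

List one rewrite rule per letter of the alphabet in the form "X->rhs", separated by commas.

  step 2 ⇒ step 3: BAAABCBCBCBC ⇒ BA·BC·BC·BC·BA·AA·BA·AA·BA·AA·BA·AA
    A ↦ BC
    B ↦ BA
    C ↦ AA

A->BC, B->BA, C->AA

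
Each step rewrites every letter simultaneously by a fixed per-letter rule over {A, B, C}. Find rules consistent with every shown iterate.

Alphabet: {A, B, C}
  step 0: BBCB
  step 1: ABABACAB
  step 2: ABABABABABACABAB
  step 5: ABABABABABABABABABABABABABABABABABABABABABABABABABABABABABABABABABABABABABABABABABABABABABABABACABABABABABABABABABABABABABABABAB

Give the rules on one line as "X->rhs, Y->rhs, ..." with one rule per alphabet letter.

A->AB, B->AB, C->AC

  step 1 ⇒ step 2: ABABACAB ⇒ AB·AB·AB·AB·AB·AC·AB·AB
    A ↦ AB
    B ↦ AB
    C ↦ AC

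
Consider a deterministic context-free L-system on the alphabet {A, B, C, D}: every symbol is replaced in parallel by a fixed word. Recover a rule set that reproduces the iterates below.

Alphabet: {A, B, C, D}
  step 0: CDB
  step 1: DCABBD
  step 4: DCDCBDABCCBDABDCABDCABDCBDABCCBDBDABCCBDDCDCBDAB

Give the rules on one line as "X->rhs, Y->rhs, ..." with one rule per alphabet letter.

A->CC, B->BD, C->DC, D->AB

  step 0 ⇒ step 1: CDB ⇒ DC·AB·BD
    B ↦ BD
    C ↦ DC
    D ↦ AB
    A ↦ CC  (constrained at step 1)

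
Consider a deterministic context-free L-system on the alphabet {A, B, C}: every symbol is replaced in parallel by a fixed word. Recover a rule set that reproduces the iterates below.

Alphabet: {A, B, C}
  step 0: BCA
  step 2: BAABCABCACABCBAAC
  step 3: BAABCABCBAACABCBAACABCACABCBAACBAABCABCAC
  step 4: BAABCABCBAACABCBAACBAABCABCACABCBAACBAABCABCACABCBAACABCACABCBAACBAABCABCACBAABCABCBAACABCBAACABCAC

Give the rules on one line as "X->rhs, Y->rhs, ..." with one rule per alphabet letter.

A->ABC, B->BA, C->AC

  step 3 ⇒ step 4: BAABCABCBAACABCBAACABCACABCBAACBAABCABCAC ⇒ BA·ABC·ABC·BA·AC·ABC·BA·AC·BA·ABC·ABC·AC·ABC·BA·AC·BA·ABC·ABC·AC·ABC·BA·AC·ABC·AC·ABC·BA·AC·BA·ABC·ABC·AC·BA·ABC·ABC·BA·AC·ABC·BA·AC·ABC·AC
    A ↦ ABC
    B ↦ BA
    C ↦ AC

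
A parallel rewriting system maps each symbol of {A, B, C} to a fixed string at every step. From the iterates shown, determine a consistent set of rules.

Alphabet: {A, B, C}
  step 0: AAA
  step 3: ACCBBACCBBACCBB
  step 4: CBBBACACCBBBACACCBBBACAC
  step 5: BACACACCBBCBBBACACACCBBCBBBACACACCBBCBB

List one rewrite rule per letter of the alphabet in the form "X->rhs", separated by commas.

  step 4 ⇒ step 5: CBBBACACCBBBACACCBBBACAC ⇒ B·AC·AC·AC·CB·B·CB·B·B·AC·AC·AC·CB·B·CB·B·B·AC·AC·AC·CB·B·CB·B
    A ↦ CB
    B ↦ AC
    C ↦ B

A->CB, B->AC, C->B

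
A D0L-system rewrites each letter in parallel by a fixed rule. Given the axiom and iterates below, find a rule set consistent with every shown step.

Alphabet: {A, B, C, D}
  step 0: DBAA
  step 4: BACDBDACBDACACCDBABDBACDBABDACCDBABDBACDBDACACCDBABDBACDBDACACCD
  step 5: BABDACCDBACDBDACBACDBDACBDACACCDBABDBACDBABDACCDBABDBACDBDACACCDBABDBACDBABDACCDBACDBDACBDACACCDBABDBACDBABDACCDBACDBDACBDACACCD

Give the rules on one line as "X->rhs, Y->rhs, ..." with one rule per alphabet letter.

A->BD, B->BA, C->AC, D->CD

  step 4 ⇒ step 5: BACDBDACBDACACCDBABDBACDBABDACCDBABDBACDBDACACCDBABDBACDBDACACCD ⇒ BA·BD·AC·CD·BA·CD·BD·AC·BA·CD·BD·AC·BD·AC·AC·CD·BA·BD·BA·CD·BA·BD·AC·CD·BA·BD·BA·CD·BD·AC·AC·CD·BA·BD·BA·CD·BA·BD·AC·CD·BA·CD·BD·AC·BD·AC·AC·CD·BA·BD·BA·CD·BA·BD·AC·CD·BA·CD·BD·AC·BD·AC·AC·CD
    A ↦ BD
    B ↦ BA
    C ↦ AC
    D ↦ CD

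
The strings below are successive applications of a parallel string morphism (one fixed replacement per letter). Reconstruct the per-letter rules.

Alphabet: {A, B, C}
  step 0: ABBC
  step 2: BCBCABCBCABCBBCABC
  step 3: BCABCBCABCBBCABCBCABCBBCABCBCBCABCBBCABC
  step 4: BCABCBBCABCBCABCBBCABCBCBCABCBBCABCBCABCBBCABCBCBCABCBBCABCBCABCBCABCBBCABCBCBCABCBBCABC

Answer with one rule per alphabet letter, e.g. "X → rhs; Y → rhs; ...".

A->B, B->BC, C->ABC

  step 3 ⇒ step 4: BCABCBCABCBBCABCBCABCBBCABCBCBCABCBBCABC ⇒ BC·ABC·B·BC·ABC·BC·ABC·B·BC·ABC·BC·BC·ABC·B·BC·ABC·BC·ABC·B·BC·ABC·BC·BC·ABC·B·BC·ABC·BC·ABC·BC·ABC·B·BC·ABC·BC·BC·ABC·B·BC·ABC
    A ↦ B
    B ↦ BC
    C ↦ ABC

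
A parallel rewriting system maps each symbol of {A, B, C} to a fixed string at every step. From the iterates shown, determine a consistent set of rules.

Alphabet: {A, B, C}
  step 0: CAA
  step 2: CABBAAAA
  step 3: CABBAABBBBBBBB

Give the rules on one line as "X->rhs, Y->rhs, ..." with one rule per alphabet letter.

  step 2 ⇒ step 3: CABBAAAA ⇒ CA·BB·A·A·BB·BB·BB·BB
    A ↦ BB
    B ↦ A
    C ↦ CA

A->BB, B->A, C->CA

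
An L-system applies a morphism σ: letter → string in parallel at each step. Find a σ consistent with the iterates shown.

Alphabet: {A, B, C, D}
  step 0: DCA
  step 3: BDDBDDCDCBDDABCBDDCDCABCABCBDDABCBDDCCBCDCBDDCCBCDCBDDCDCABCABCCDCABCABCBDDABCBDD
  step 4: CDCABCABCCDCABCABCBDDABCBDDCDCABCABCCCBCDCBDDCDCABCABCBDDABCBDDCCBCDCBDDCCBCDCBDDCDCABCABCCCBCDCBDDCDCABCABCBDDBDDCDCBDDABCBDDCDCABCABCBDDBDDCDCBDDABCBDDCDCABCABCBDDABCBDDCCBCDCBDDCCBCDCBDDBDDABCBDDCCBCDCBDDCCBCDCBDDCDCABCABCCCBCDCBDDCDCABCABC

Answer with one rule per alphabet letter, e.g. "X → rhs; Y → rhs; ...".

A->CCB, B->CDC, C->BDD, D->ABC

  step 3 ⇒ step 4: BDDBDDCDCBDDABCBDDCDCABCABCBDDABCBDDCCBCDCBDDCCBCDCBDDCDCABCABCCDCABCABCBDDABCBDD ⇒ CDC·ABC·ABC·CDC·ABC·ABC·BDD·ABC·BDD·CDC·ABC·ABC·CCB·CDC·BDD·CDC·ABC·ABC·BDD·ABC·BDD·CCB·CDC·BDD·CCB·CDC·BDD·CDC·ABC·ABC·CCB·CDC·BDD·CDC·ABC·ABC·BDD·BDD·CDC·BDD·ABC·BDD·CDC·ABC·ABC·BDD·BDD·CDC·BDD·ABC·BDD·CDC·ABC·ABC·BDD·ABC·BDD·CCB·CDC·BDD·CCB·CDC·BDD·BDD·ABC·BDD·CCB·CDC·BDD·CCB·CDC·BDD·CDC·ABC·ABC·CCB·CDC·BDD·CDC·ABC·ABC
    A ↦ CCB
    B ↦ CDC
    C ↦ BDD
    D ↦ ABC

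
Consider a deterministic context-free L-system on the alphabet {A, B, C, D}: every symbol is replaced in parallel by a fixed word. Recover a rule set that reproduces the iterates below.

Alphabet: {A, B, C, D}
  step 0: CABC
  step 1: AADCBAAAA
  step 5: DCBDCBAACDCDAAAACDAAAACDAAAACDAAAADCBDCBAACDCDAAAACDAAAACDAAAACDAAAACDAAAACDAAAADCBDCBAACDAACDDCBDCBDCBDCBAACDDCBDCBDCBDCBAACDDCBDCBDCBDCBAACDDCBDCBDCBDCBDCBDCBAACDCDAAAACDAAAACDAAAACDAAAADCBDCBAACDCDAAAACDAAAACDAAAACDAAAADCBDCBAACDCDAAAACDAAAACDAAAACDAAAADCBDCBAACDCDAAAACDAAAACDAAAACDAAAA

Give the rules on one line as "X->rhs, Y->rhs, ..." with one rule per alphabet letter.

A->DCB, B->AA, C->AA, D->CD

  step 0 ⇒ step 1: CABC ⇒ AA·DCB·AA·AA
    A ↦ DCB
    B ↦ AA
    C ↦ AA
    D ↦ CD  (constrained at step 1)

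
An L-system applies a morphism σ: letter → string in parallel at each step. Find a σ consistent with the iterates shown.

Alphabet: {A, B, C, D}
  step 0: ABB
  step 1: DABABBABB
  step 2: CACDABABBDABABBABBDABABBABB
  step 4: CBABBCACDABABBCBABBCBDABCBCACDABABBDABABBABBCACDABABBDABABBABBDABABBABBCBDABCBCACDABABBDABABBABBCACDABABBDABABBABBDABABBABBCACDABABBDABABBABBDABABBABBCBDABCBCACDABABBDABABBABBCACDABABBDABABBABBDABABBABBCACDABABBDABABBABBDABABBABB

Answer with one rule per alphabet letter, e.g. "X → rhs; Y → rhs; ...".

  step 1 ⇒ step 2: DABABBABB ⇒ CAC·DAB·ABB·DAB·ABB·ABB·DAB·ABB·ABB
    A ↦ DAB
    B ↦ ABB
    D ↦ CAC
    C ↦ CB  (constrained at step 2)

A->DAB, B->ABB, C->CB, D->CAC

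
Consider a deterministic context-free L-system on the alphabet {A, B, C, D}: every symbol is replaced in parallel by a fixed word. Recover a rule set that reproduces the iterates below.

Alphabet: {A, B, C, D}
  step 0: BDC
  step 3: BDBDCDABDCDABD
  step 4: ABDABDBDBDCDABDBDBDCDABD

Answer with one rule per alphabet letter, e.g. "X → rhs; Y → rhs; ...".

  step 3 ⇒ step 4: BDBDCDABDCDABD ⇒ A·BD·A·BD·BD·BD·CD·A·BD·BD·BD·CD·A·BD
    A ↦ CD
    B ↦ A
    C ↦ BD
    D ↦ BD

A->CD, B->A, C->BD, D->BD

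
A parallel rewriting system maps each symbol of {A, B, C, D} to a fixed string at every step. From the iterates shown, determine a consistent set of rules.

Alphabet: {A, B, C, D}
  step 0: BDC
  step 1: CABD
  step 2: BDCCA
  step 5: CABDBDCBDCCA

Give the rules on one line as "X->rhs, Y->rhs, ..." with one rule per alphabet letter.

  step 1 ⇒ step 2: CABD ⇒ BD·C·C·A
    A ↦ C
    B ↦ C
    C ↦ BD
    D ↦ A

A->C, B->C, C->BD, D->A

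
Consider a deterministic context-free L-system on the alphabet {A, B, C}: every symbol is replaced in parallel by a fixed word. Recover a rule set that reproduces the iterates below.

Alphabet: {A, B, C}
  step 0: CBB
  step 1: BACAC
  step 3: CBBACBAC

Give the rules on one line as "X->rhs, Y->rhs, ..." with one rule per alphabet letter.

A->C, B->AC, C->B

  step 0 ⇒ step 1: CBB ⇒ B·AC·AC
    B ↦ AC
    C ↦ B
    A ↦ C  (constrained at step 1)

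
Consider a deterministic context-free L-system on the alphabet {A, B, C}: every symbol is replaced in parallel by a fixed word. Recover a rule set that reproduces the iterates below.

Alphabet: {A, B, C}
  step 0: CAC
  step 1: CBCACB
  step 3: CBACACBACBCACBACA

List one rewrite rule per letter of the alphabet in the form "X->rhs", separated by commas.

A->CA, B->A, C->CB

  step 0 ⇒ step 1: CAC ⇒ CB·CA·CB
    A ↦ CA
    C ↦ CB
    B ↦ A  (constrained at step 1)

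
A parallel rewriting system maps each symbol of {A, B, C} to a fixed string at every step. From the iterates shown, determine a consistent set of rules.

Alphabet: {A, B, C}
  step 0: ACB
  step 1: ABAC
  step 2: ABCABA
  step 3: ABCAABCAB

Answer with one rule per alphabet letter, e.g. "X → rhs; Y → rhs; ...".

  step 2 ⇒ step 3: ABCABA ⇒ AB·C·A·AB·C·AB
    A ↦ AB
    B ↦ C
    C ↦ A

A->AB, B->C, C->A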